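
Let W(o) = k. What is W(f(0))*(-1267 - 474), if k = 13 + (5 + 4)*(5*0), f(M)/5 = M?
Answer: -22633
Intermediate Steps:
f(M) = 5*M
k = 13 (k = 13 + 9*0 = 13 + 0 = 13)
W(o) = 13
W(f(0))*(-1267 - 474) = 13*(-1267 - 474) = 13*(-1741) = -22633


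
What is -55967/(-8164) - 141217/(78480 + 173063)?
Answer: 12925211493/2053597052 ≈ 6.2939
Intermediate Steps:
-55967/(-8164) - 141217/(78480 + 173063) = -55967*(-1/8164) - 141217/251543 = 55967/8164 - 141217*1/251543 = 55967/8164 - 141217/251543 = 12925211493/2053597052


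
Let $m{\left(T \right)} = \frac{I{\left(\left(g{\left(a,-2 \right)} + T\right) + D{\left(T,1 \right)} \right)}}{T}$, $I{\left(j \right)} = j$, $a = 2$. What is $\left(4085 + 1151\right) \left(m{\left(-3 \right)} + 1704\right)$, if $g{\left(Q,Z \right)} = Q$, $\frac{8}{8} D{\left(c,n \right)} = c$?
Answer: $\frac{26787376}{3} \approx 8.9291 \cdot 10^{6}$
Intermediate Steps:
$D{\left(c,n \right)} = c$
$m{\left(T \right)} = \frac{2 + 2 T}{T}$ ($m{\left(T \right)} = \frac{\left(2 + T\right) + T}{T} = \frac{2 + 2 T}{T}$)
$\left(4085 + 1151\right) \left(m{\left(-3 \right)} + 1704\right) = \left(4085 + 1151\right) \left(\left(2 + \frac{2}{-3}\right) + 1704\right) = 5236 \left(\left(2 + 2 \left(- \frac{1}{3}\right)\right) + 1704\right) = 5236 \left(\left(2 - \frac{2}{3}\right) + 1704\right) = 5236 \left(\frac{4}{3} + 1704\right) = 5236 \cdot \frac{5116}{3} = \frac{26787376}{3}$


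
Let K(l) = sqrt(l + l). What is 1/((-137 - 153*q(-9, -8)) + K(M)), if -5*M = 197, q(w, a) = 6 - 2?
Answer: -3745/2805399 - I*sqrt(1970)/2805399 ≈ -0.0013349 - 1.5821e-5*I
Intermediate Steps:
q(w, a) = 4
M = -197/5 (M = -1/5*197 = -197/5 ≈ -39.400)
K(l) = sqrt(2)*sqrt(l) (K(l) = sqrt(2*l) = sqrt(2)*sqrt(l))
1/((-137 - 153*q(-9, -8)) + K(M)) = 1/((-137 - 153*4) + sqrt(2)*sqrt(-197/5)) = 1/((-137 - 612) + sqrt(2)*(I*sqrt(985)/5)) = 1/(-749 + I*sqrt(1970)/5)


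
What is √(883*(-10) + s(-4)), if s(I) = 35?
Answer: I*√8795 ≈ 93.782*I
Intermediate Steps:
√(883*(-10) + s(-4)) = √(883*(-10) + 35) = √(-8830 + 35) = √(-8795) = I*√8795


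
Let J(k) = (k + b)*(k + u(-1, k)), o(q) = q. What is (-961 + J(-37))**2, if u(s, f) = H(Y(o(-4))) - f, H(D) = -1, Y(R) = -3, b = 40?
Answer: 929296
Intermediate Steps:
u(s, f) = -1 - f
J(k) = -40 - k (J(k) = (k + 40)*(k + (-1 - k)) = (40 + k)*(-1) = -40 - k)
(-961 + J(-37))**2 = (-961 + (-40 - 1*(-37)))**2 = (-961 + (-40 + 37))**2 = (-961 - 3)**2 = (-964)**2 = 929296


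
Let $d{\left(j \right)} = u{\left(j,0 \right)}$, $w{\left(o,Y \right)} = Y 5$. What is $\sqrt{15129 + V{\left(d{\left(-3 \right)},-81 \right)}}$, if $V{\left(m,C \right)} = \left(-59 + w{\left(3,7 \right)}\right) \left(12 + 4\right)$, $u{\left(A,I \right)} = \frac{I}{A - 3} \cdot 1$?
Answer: $\sqrt{14745} \approx 121.43$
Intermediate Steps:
$w{\left(o,Y \right)} = 5 Y$
$u{\left(A,I \right)} = \frac{I}{-3 + A}$ ($u{\left(A,I \right)} = \frac{I}{-3 + A} 1 = \frac{I}{-3 + A}$)
$d{\left(j \right)} = 0$ ($d{\left(j \right)} = \frac{0}{-3 + j} = 0$)
$V{\left(m,C \right)} = -384$ ($V{\left(m,C \right)} = \left(-59 + 5 \cdot 7\right) \left(12 + 4\right) = \left(-59 + 35\right) 16 = \left(-24\right) 16 = -384$)
$\sqrt{15129 + V{\left(d{\left(-3 \right)},-81 \right)}} = \sqrt{15129 - 384} = \sqrt{14745}$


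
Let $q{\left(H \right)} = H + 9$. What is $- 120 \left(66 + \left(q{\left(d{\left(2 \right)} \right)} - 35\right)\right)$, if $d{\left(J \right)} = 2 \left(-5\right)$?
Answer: $-3600$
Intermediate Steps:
$d{\left(J \right)} = -10$
$q{\left(H \right)} = 9 + H$
$- 120 \left(66 + \left(q{\left(d{\left(2 \right)} \right)} - 35\right)\right) = - 120 \left(66 + \left(\left(9 - 10\right) - 35\right)\right) = - 120 \left(66 - 36\right) = \left(-120\right) 30 = -3600$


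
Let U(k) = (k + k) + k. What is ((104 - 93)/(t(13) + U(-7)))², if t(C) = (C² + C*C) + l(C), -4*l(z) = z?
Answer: 1936/1575025 ≈ 0.0012292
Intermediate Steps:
l(z) = -z/4
U(k) = 3*k (U(k) = 2*k + k = 3*k)
t(C) = 2*C² - C/4 (t(C) = (C² + C*C) - C/4 = (C² + C²) - C/4 = 2*C² - C/4)
((104 - 93)/(t(13) + U(-7)))² = ((104 - 93)/((¼)*13*(-1 + 8*13) + 3*(-7)))² = (11/((¼)*13*(-1 + 104) - 21))² = (11/((¼)*13*103 - 21))² = (11/(1339/4 - 21))² = (11/(1255/4))² = (11*(4/1255))² = (44/1255)² = 1936/1575025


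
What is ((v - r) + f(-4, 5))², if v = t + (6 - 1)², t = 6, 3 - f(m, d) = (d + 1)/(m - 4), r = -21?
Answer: 49729/16 ≈ 3108.1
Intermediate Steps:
f(m, d) = 3 - (1 + d)/(-4 + m) (f(m, d) = 3 - (d + 1)/(m - 4) = 3 - (1 + d)/(-4 + m))
v = 31 (v = 6 + (6 - 1)² = 6 + 5² = 6 + 25 = 31)
((v - r) + f(-4, 5))² = ((31 - 1*(-21)) + (-13 - 1*5 + 3*(-4))/(-4 - 4))² = ((31 + 21) + (-13 - 5 - 12)/(-8))² = (52 - ⅛*(-30))² = (52 + 15/4)² = (223/4)² = 49729/16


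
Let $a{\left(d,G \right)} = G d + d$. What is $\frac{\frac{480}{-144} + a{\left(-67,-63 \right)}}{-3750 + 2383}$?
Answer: $- \frac{12452}{4101} \approx -3.0363$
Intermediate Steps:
$a{\left(d,G \right)} = d + G d$
$\frac{\frac{480}{-144} + a{\left(-67,-63 \right)}}{-3750 + 2383} = \frac{\frac{480}{-144} - 67 \left(1 - 63\right)}{-3750 + 2383} = \frac{480 \left(- \frac{1}{144}\right) - -4154}{-1367} = \left(- \frac{10}{3} + 4154\right) \left(- \frac{1}{1367}\right) = \frac{12452}{3} \left(- \frac{1}{1367}\right) = - \frac{12452}{4101}$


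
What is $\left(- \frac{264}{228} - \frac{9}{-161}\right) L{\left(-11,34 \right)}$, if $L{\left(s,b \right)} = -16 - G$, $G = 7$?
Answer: $\frac{3371}{133} \approx 25.346$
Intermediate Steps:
$L{\left(s,b \right)} = -23$ ($L{\left(s,b \right)} = -16 - 7 = -23$)
$\left(- \frac{264}{228} - \frac{9}{-161}\right) L{\left(-11,34 \right)} = \left(- \frac{264}{228} - \frac{9}{-161}\right) \left(-23\right) = \left(\left(-264\right) \frac{1}{228} - - \frac{9}{161}\right) \left(-23\right) = \left(- \frac{22}{19} + \frac{9}{161}\right) \left(-23\right) = \left(- \frac{3371}{3059}\right) \left(-23\right) = \frac{3371}{133}$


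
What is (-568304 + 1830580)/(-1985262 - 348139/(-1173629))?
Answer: -1481443719604/2329960707659 ≈ -0.63582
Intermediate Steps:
(-568304 + 1830580)/(-1985262 - 348139/(-1173629)) = 1262276/(-1985262 - 348139*(-1/1173629)) = 1262276/(-1985262 + 348139/1173629) = 1262276/(-2329960707659/1173629) = 1262276*(-1173629/2329960707659) = -1481443719604/2329960707659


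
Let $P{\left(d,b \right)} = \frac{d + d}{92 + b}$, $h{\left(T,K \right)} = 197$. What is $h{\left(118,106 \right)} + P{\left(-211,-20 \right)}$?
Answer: $\frac{6881}{36} \approx 191.14$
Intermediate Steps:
$P{\left(d,b \right)} = \frac{2 d}{92 + b}$
$h{\left(118,106 \right)} + P{\left(-211,-20 \right)} = 197 + 2 \left(-211\right) \frac{1}{92 - 20} = 197 + 2 \left(-211\right) \frac{1}{72} = 197 - \frac{211}{36} = \frac{6881}{36}$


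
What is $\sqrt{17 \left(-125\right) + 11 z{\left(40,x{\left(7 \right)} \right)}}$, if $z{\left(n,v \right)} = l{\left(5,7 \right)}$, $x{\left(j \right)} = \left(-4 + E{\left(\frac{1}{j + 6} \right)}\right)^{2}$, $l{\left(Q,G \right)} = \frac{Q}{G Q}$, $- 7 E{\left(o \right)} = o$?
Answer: $\frac{4 i \sqrt{6503}}{7} \approx 46.081 i$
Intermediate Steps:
$E{\left(o \right)} = - \frac{o}{7}$
$l{\left(Q,G \right)} = \frac{1}{G}$ ($l{\left(Q,G \right)} = Q \frac{1}{G Q} = \frac{1}{G}$)
$x{\left(j \right)} = \left(-4 - \frac{1}{7 \left(6 + j\right)}\right)^{2}$ ($x{\left(j \right)} = \left(-4 - \frac{1}{7 \left(j + 6\right)}\right)^{2} = \left(-4 - \frac{1}{7 \left(6 + j\right)}\right)^{2}$)
$z{\left(n,v \right)} = \frac{1}{7}$
$\sqrt{17 \left(-125\right) + 11 z{\left(40,x{\left(7 \right)} \right)}} = \sqrt{17 \left(-125\right) + 11 \cdot \frac{1}{7}} = \sqrt{-2125 + \frac{11}{7}} = \sqrt{- \frac{14864}{7}} = \frac{4 i \sqrt{6503}}{7}$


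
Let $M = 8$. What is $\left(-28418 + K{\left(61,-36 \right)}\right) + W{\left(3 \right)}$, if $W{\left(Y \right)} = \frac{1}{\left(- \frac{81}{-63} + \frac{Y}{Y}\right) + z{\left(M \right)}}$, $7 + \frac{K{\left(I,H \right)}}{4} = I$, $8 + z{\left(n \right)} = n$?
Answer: $- \frac{451225}{16} \approx -28202.0$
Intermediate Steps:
$z{\left(n \right)} = -8 + n$
$K{\left(I,H \right)} = -28 + 4 I$
$W{\left(Y \right)} = \frac{7}{16}$ ($W{\left(Y \right)} = \frac{1}{\left(- \frac{81}{-63} + \frac{Y}{Y}\right) + \left(-8 + 8\right)} = \frac{1}{\left(\left(-81\right) \left(- \frac{1}{63}\right) + 1\right) + 0} = \frac{1}{\left(\frac{9}{7} + 1\right) + 0} = \frac{1}{\frac{16}{7} + 0} = \frac{1}{\frac{16}{7}} = \frac{7}{16}$)
$\left(-28418 + K{\left(61,-36 \right)}\right) + W{\left(3 \right)} = \left(-28418 + \left(-28 + 4 \cdot 61\right)\right) + \frac{7}{16} = \left(-28418 + \left(-28 + 244\right)\right) + \frac{7}{16} = \left(-28418 + 216\right) + \frac{7}{16} = -28202 + \frac{7}{16} = - \frac{451225}{16}$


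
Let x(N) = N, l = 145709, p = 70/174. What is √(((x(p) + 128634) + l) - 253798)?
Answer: 5*√6220326/87 ≈ 143.34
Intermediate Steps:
p = 35/87 (p = 70*(1/174) = 35/87 ≈ 0.40230)
√(((x(p) + 128634) + l) - 253798) = √(((35/87 + 128634) + 145709) - 253798) = √((11191193/87 + 145709) - 253798) = √(23867876/87 - 253798) = √(1787450/87) = 5*√6220326/87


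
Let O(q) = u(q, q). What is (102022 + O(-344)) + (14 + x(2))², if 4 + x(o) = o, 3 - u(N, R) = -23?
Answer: 102192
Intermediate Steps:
u(N, R) = 26 (u(N, R) = 3 - 1*(-23) = 3 + 23 = 26)
x(o) = -4 + o
O(q) = 26
(102022 + O(-344)) + (14 + x(2))² = (102022 + 26) + (14 + (-4 + 2))² = 102048 + (14 - 2)² = 102048 + 12² = 102048 + 144 = 102192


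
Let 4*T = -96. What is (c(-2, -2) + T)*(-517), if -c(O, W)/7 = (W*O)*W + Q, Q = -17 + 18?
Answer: -12925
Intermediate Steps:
T = -24 (T = (¼)*(-96) = -24)
Q = 1
c(O, W) = -7 - 7*O*W² (c(O, W) = -7*((W*O)*W + 1) = -7*((O*W)*W + 1) = -7*(O*W² + 1) = -7*(1 + O*W²) = -7 - 7*O*W²)
(c(-2, -2) + T)*(-517) = ((-7 - 7*(-2)*(-2)²) - 24)*(-517) = ((-7 - 7*(-2)*4) - 24)*(-517) = ((-7 + 56) - 24)*(-517) = (49 - 24)*(-517) = 25*(-517) = -12925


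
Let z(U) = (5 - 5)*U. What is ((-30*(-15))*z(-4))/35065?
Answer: 0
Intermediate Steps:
z(U) = 0 (z(U) = 0*U = 0)
((-30*(-15))*z(-4))/35065 = (-30*(-15)*0)/35065 = (450*0)*(1/35065) = 0*(1/35065) = 0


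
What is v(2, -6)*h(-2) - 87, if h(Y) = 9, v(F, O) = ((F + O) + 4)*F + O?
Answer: -141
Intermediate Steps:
v(F, O) = O + F*(4 + F + O) (v(F, O) = (4 + F + O)*F + O = F*(4 + F + O) + O = O + F*(4 + F + O))
v(2, -6)*h(-2) - 87 = (-6 + 2² + 4*2 + 2*(-6))*9 - 87 = (-6 + 4 + 8 - 12)*9 - 87 = -6*9 - 87 = -54 - 87 = -141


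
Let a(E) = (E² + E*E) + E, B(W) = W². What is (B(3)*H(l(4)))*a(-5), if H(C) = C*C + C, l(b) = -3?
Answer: 2430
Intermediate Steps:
H(C) = C + C² (H(C) = C² + C = C + C²)
a(E) = E + 2*E² (a(E) = (E² + E²) + E = 2*E² + E = E + 2*E²)
(B(3)*H(l(4)))*a(-5) = (3²*(-3*(1 - 3)))*(-5*(1 + 2*(-5))) = (9*(-3*(-2)))*(-5*(1 - 10)) = (9*6)*(-5*(-9)) = 54*45 = 2430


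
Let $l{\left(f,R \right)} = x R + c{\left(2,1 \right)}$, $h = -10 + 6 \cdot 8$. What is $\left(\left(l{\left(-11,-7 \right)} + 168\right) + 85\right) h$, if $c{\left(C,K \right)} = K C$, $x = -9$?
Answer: $12084$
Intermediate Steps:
$c{\left(C,K \right)} = C K$
$h = 38$ ($h = -10 + 48 = 38$)
$l{\left(f,R \right)} = 2 - 9 R$ ($l{\left(f,R \right)} = - 9 R + 2 \cdot 1 = - 9 R + 2 = 2 - 9 R$)
$\left(\left(l{\left(-11,-7 \right)} + 168\right) + 85\right) h = \left(\left(\left(2 - -63\right) + 168\right) + 85\right) 38 = \left(\left(\left(2 + 63\right) + 168\right) + 85\right) 38 = \left(\left(65 + 168\right) + 85\right) 38 = \left(233 + 85\right) 38 = 318 \cdot 38 = 12084$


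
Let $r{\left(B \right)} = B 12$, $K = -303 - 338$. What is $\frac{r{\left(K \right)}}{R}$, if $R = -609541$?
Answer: $\frac{7692}{609541} \approx 0.012619$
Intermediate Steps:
$K = -641$
$r{\left(B \right)} = 12 B$
$\frac{r{\left(K \right)}}{R} = \frac{12 \left(-641\right)}{-609541} = \left(-7692\right) \left(- \frac{1}{609541}\right) = \frac{7692}{609541}$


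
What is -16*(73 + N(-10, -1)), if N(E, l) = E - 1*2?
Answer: -976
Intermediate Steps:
N(E, l) = -2 + E (N(E, l) = E - 2 = -2 + E)
-16*(73 + N(-10, -1)) = -16*(73 + (-2 - 10)) = -16*(73 - 12) = -16*61 = -976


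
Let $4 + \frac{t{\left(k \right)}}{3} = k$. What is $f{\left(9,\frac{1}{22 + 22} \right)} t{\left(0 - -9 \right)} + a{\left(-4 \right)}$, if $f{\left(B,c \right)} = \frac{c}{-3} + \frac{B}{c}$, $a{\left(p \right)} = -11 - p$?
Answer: $\frac{261047}{44} \approx 5932.9$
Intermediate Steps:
$t{\left(k \right)} = -12 + 3 k$
$f{\left(B,c \right)} = - \frac{c}{3} + \frac{B}{c}$ ($f{\left(B,c \right)} = c \left(- \frac{1}{3}\right) + \frac{B}{c} = - \frac{c}{3} + \frac{B}{c}$)
$f{\left(9,\frac{1}{22 + 22} \right)} t{\left(0 - -9 \right)} + a{\left(-4 \right)} = \left(- \frac{1}{3 \left(22 + 22\right)} + \frac{9}{\frac{1}{22 + 22}}\right) \left(-12 + 3 \left(0 - -9\right)\right) - 7 = \left(- \frac{1}{3 \cdot 44} + \frac{9}{\frac{1}{44}}\right) \left(-12 + 3 \left(0 + 9\right)\right) + \left(-11 + 4\right) = \left(\left(- \frac{1}{3}\right) \frac{1}{44} + 9 \frac{1}{\frac{1}{44}}\right) \left(-12 + 3 \cdot 9\right) - 7 = \left(- \frac{1}{132} + 9 \cdot 44\right) \left(-12 + 27\right) - 7 = \left(- \frac{1}{132} + 396\right) 15 - 7 = \frac{52271}{132} \cdot 15 - 7 = \frac{261355}{44} - 7 = \frac{261047}{44}$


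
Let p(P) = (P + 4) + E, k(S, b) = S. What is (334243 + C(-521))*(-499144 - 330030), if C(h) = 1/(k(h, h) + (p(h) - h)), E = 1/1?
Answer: -71503565748169/258 ≈ -2.7715e+11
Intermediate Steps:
E = 1
p(P) = 5 + P (p(P) = (P + 4) + 1 = (4 + P) + 1 = 5 + P)
C(h) = 1/(5 + h) (C(h) = 1/(h + ((5 + h) - h)) = 1/(h + 5) = 1/(5 + h))
(334243 + C(-521))*(-499144 - 330030) = (334243 + 1/(5 - 521))*(-499144 - 330030) = (334243 + 1/(-516))*(-829174) = (334243 - 1/516)*(-829174) = (172469387/516)*(-829174) = -71503565748169/258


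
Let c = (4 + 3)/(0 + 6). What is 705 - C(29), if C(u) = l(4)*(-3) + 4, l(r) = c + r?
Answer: 1433/2 ≈ 716.50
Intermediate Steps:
c = 7/6 ≈ 1.1667
l(r) = 7/6 + r
C(u) = -23/2 (C(u) = (7/6 + 4)*(-3) + 4 = (31/6)*(-3) + 4 = -31/2 + 4 = -23/2)
705 - C(29) = 705 - 1*(-23/2) = 705 + 23/2 = 1433/2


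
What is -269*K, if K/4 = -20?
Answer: 21520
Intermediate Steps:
K = -80 (K = 4*(-20) = -80)
-269*K = -269*(-80) = 21520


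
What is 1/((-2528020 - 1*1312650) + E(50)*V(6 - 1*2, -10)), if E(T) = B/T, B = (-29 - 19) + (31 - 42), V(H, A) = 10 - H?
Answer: -25/96016927 ≈ -2.6037e-7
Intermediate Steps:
B = -59 (B = -48 - 11 = -59)
E(T) = -59/T
1/((-2528020 - 1*1312650) + E(50)*V(6 - 1*2, -10)) = 1/((-2528020 - 1*1312650) + (-59/50)*(10 - (6 - 1*2))) = 1/((-2528020 - 1312650) + (-59*1/50)*(10 - (6 - 2))) = 1/(-3840670 - 59*(10 - 1*4)/50) = 1/(-3840670 - 59*(10 - 4)/50) = 1/(-3840670 - 59/50*6) = 1/(-3840670 - 177/25) = 1/(-96016927/25) = -25/96016927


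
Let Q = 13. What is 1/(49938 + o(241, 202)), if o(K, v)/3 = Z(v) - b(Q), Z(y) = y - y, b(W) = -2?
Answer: 1/49944 ≈ 2.0022e-5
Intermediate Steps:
Z(y) = 0
o(K, v) = 6 (o(K, v) = 3*(0 - 1*(-2)) = 3*(0 + 2) = 3*2 = 6)
1/(49938 + o(241, 202)) = 1/(49938 + 6) = 1/49944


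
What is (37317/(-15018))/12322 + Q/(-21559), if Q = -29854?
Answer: 1841243933527/1329843889988 ≈ 1.3846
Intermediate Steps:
(37317/(-15018))/12322 + Q/(-21559) = (37317/(-15018))/12322 - 29854/(-21559) = (37317*(-1/15018))*(1/12322) - 29854*(-1/21559) = -12439/5006*1/12322 + 29854/21559 = -12439/61683932 + 29854/21559 = 1841243933527/1329843889988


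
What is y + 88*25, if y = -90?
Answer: 2110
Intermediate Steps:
y + 88*25 = -90 + 88*25 = -90 + 2200 = 2110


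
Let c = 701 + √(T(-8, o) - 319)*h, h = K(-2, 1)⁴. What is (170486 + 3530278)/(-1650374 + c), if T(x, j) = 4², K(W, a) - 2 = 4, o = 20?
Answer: -25123664404/11201357739 - 6579136*I*√303/3733785913 ≈ -2.2429 - 0.030672*I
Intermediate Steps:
K(W, a) = 6 (K(W, a) = 2 + 4 = 6)
T(x, j) = 16
h = 1296 (h = 6⁴ = 1296)
c = 701 + 1296*I*√303 (c = 701 + √(16 - 319)*1296 = 701 + √(-303)*1296 = 701 + (I*√303)*1296 = 701 + 1296*I*√303 ≈ 701.0 + 22559.0*I)
(170486 + 3530278)/(-1650374 + c) = (170486 + 3530278)/(-1650374 + (701 + 1296*I*√303)) = 3700764/(-1649673 + 1296*I*√303)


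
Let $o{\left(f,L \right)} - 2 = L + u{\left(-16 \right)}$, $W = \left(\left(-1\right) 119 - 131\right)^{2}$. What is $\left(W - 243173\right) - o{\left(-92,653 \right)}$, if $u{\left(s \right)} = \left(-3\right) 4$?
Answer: $-181316$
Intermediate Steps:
$W = 62500$ ($W = \left(-119 - 131\right)^{2} = \left(-250\right)^{2} = 62500$)
$u{\left(s \right)} = -12$
$o{\left(f,L \right)} = -10 + L$ ($o{\left(f,L \right)} = 2 + \left(L - 12\right) = 2 + \left(-12 + L\right) = -10 + L$)
$\left(W - 243173\right) - o{\left(-92,653 \right)} = \left(62500 - 243173\right) - \left(-10 + 653\right) = \left(62500 - 243173\right) - 643 = -180673 - 643 = -181316$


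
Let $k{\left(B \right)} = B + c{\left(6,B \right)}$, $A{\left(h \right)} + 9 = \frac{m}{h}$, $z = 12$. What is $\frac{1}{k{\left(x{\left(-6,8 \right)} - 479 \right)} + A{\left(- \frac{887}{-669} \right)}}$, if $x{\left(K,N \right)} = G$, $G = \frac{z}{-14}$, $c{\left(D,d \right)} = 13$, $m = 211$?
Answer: $- \frac{6209}{1966484} \approx -0.0031574$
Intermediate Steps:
$G = - \frac{6}{7}$ ($G = \frac{12}{-14} = 12 \left(- \frac{1}{14}\right) = - \frac{6}{7} \approx -0.85714$)
$x{\left(K,N \right)} = - \frac{6}{7}$
$A{\left(h \right)} = -9 + \frac{211}{h}$
$k{\left(B \right)} = 13 + B$ ($k{\left(B \right)} = B + 13 = 13 + B$)
$\frac{1}{k{\left(x{\left(-6,8 \right)} - 479 \right)} + A{\left(- \frac{887}{-669} \right)}} = \frac{1}{\left(13 - \frac{3359}{7}\right) - \left(9 - \frac{211}{\left(-887\right) \frac{1}{-669}}\right)} = \frac{1}{\left(13 - \frac{3359}{7}\right) - \left(9 - \frac{211}{\left(-887\right) \left(- \frac{1}{669}\right)}\right)} = \frac{1}{- \frac{3268}{7} - \left(9 - \frac{211}{\frac{887}{669}}\right)} = \frac{1}{- \frac{3268}{7} + \left(-9 + 211 \cdot \frac{669}{887}\right)} = \frac{1}{- \frac{3268}{7} + \left(-9 + \frac{141159}{887}\right)} = \frac{1}{- \frac{3268}{7} + \frac{133176}{887}} = \frac{1}{- \frac{1966484}{6209}} = - \frac{6209}{1966484}$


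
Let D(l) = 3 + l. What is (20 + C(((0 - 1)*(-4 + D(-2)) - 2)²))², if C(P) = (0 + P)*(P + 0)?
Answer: 441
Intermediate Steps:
C(P) = P² (C(P) = P*P = P²)
(20 + C(((0 - 1)*(-4 + D(-2)) - 2)²))² = (20 + (((0 - 1)*(-4 + (3 - 2)) - 2)²)²)² = (20 + ((-(-4 + 1) - 2)²)²)² = (20 + ((-1*(-3) - 2)²)²)² = (20 + ((3 - 2)²)²)² = (20 + (1²)²)² = (20 + 1²)² = (20 + 1)² = 21² = 441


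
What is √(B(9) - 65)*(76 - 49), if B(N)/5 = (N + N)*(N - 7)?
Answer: 27*√115 ≈ 289.54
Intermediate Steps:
B(N) = 10*N*(-7 + N) (B(N) = 5*((N + N)*(N - 7)) = 5*((2*N)*(-7 + N)) = 5*(2*N*(-7 + N)) = 10*N*(-7 + N))
√(B(9) - 65)*(76 - 49) = √(10*9*(-7 + 9) - 65)*(76 - 49) = √(10*9*2 - 65)*27 = √(180 - 65)*27 = √115*27 = 27*√115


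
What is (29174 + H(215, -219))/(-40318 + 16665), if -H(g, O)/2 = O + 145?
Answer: -29322/23653 ≈ -1.2397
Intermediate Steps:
H(g, O) = -290 - 2*O (H(g, O) = -2*(O + 145) = -2*(145 + O) = -290 - 2*O)
(29174 + H(215, -219))/(-40318 + 16665) = (29174 + (-290 - 2*(-219)))/(-40318 + 16665) = (29174 + (-290 + 438))/(-23653) = (29174 + 148)*(-1/23653) = 29322*(-1/23653) = -29322/23653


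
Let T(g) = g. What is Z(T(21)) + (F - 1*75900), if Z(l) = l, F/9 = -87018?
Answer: -859041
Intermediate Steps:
F = -783162 (F = 9*(-87018) = -783162)
Z(T(21)) + (F - 1*75900) = 21 + (-783162 - 1*75900) = 21 + (-783162 - 75900) = 21 - 859062 = -859041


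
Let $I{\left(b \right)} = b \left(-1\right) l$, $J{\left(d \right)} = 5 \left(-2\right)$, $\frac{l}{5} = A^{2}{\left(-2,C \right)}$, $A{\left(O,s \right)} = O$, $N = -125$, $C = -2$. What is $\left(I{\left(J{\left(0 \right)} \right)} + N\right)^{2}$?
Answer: $5625$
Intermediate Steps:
$l = 20$ ($l = 5 \left(-2\right)^{2} = 5 \cdot 4 = 20$)
$J{\left(d \right)} = -10$
$I{\left(b \right)} = - 20 b$ ($I{\left(b \right)} = b \left(-1\right) 20 = - b 20 = - 20 b$)
$\left(I{\left(J{\left(0 \right)} \right)} + N\right)^{2} = \left(\left(-20\right) \left(-10\right) - 125\right)^{2} = \left(200 - 125\right)^{2} = 75^{2} = 5625$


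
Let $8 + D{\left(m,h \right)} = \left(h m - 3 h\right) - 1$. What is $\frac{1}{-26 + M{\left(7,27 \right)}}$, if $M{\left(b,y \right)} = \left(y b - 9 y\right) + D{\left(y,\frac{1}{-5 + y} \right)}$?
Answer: $- \frac{11}{967} \approx -0.011375$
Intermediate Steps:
$D{\left(m,h \right)} = -9 - 3 h + h m$ ($D{\left(m,h \right)} = -8 - \left(1 + 3 h - h m\right) = -9 - 3 h + h m$)
$M{\left(b,y \right)} = -9 - 9 y - \frac{3}{-5 + y} + b y + \frac{y}{-5 + y}$ ($M{\left(b,y \right)} = \left(y b - 9 y\right) - \left(9 + \frac{3}{-5 + y} - \frac{y}{-5 + y}\right) = \left(b y - 9 y\right) - \left(9 + \frac{3}{-5 + y} - \frac{y}{-5 + y}\right) = \left(- 9 y + b y\right) - \left(9 + \frac{3}{-5 + y} - \frac{y}{-5 + y}\right) = -9 - 9 y - \frac{3}{-5 + y} + b y + \frac{y}{-5 + y}$)
$\frac{1}{-26 + M{\left(7,27 \right)}} = \frac{1}{-26 + \frac{-3 + 27 + \left(-5 + 27\right) \left(-9 - 243 + 7 \cdot 27\right)}{-5 + 27}} = \frac{1}{-26 + \frac{-3 + 27 + 22 \left(-9 - 243 + 189\right)}{22}} = \frac{1}{-26 + \frac{-3 + 27 + 22 \left(-63\right)}{22}} = \frac{1}{-26 + \frac{-3 + 27 - 1386}{22}} = \frac{1}{-26 + \frac{1}{22} \left(-1362\right)} = \frac{1}{-26 - \frac{681}{11}} = \frac{1}{- \frac{967}{11}} = - \frac{11}{967}$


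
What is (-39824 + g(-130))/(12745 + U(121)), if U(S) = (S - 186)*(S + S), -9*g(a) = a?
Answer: 358286/26865 ≈ 13.337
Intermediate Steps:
g(a) = -a/9
U(S) = 2*S*(-186 + S) (U(S) = (-186 + S)*(2*S) = 2*S*(-186 + S))
(-39824 + g(-130))/(12745 + U(121)) = (-39824 - ⅑*(-130))/(12745 + 2*121*(-186 + 121)) = (-39824 + 130/9)/(12745 + 2*121*(-65)) = -358286/(9*(12745 - 15730)) = -358286/9/(-2985) = -358286/9*(-1/2985) = 358286/26865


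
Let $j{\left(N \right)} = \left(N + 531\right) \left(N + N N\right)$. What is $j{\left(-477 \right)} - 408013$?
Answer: $11852795$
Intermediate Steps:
$j{\left(N \right)} = \left(531 + N\right) \left(N + N^{2}\right)$
$j{\left(-477 \right)} - 408013 = - 477 \left(531 + \left(-477\right)^{2} + 532 \left(-477\right)\right) - 408013 = - 477 \left(531 + 227529 - 253764\right) - 408013 = \left(-477\right) \left(-25704\right) - 408013 = 12260808 - 408013 = 11852795$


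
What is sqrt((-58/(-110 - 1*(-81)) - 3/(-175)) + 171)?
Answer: sqrt(211946)/35 ≈ 13.154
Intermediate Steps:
sqrt((-58/(-110 - 1*(-81)) - 3/(-175)) + 171) = sqrt((-58/(-110 + 81) - 3*(-1/175)) + 171) = sqrt((-58/(-29) + 3/175) + 171) = sqrt((-58*(-1/29) + 3/175) + 171) = sqrt((2 + 3/175) + 171) = sqrt(353/175 + 171) = sqrt(30278/175) = sqrt(211946)/35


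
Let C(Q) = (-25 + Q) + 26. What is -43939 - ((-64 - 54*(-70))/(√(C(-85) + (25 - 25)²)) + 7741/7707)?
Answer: -338645614/7707 + 1858*I*√21/21 ≈ -43940.0 + 405.45*I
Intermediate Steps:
C(Q) = 1 + Q
-43939 - ((-64 - 54*(-70))/(√(C(-85) + (25 - 25)²)) + 7741/7707) = -43939 - ((-64 - 54*(-70))/(√((1 - 85) + (25 - 25)²)) + 7741/7707) = -43939 - ((-64 + 3780)/(√(-84 + 0²)) + 7741*(1/7707)) = -43939 - (3716/(√(-84 + 0)) + 7741/7707) = -43939 - (3716/(√(-84)) + 7741/7707) = -43939 - (3716/((2*I*√21)) + 7741/7707) = -43939 - (3716*(-I*√21/42) + 7741/7707) = -43939 - (-1858*I*√21/21 + 7741/7707) = -43939 - (7741/7707 - 1858*I*√21/21) = -43939 + (-7741/7707 + 1858*I*√21/21) = -338645614/7707 + 1858*I*√21/21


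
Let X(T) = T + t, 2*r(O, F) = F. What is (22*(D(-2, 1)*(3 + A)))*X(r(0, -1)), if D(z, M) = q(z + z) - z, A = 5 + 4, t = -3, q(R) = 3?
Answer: -4620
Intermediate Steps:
r(O, F) = F/2
A = 9
D(z, M) = 3 - z
X(T) = -3 + T (X(T) = T - 3 = -3 + T)
(22*(D(-2, 1)*(3 + A)))*X(r(0, -1)) = (22*((3 - 1*(-2))*(3 + 9)))*(-3 + (½)*(-1)) = (22*((3 + 2)*12))*(-3 - ½) = (22*(5*12))*(-7/2) = (22*60)*(-7/2) = 1320*(-7/2) = -4620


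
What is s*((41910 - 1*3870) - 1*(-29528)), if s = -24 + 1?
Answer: -1554064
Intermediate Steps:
s = -23
s*((41910 - 1*3870) - 1*(-29528)) = -23*((41910 - 1*3870) - 1*(-29528)) = -23*((41910 - 3870) + 29528) = -23*(38040 + 29528) = -23*67568 = -1554064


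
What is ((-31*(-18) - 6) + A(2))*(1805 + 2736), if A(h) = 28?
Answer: 2633780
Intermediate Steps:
((-31*(-18) - 6) + A(2))*(1805 + 2736) = ((-31*(-18) - 6) + 28)*(1805 + 2736) = ((558 - 6) + 28)*4541 = (552 + 28)*4541 = 580*4541 = 2633780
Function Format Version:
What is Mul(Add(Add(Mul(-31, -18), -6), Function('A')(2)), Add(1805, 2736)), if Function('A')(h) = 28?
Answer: 2633780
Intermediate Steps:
Mul(Add(Add(Mul(-31, -18), -6), Function('A')(2)), Add(1805, 2736)) = Mul(Add(Add(Mul(-31, -18), -6), 28), Add(1805, 2736)) = Mul(Add(Add(558, -6), 28), 4541) = Mul(Add(552, 28), 4541) = Mul(580, 4541) = 2633780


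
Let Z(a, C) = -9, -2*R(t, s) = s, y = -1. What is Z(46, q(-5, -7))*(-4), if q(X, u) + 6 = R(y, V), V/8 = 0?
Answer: 36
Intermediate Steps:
V = 0 (V = 8*0 = 0)
R(t, s) = -s/2
q(X, u) = -6 (q(X, u) = -6 - ½*0 = -6 + 0 = -6)
Z(46, q(-5, -7))*(-4) = -9*(-4) = 36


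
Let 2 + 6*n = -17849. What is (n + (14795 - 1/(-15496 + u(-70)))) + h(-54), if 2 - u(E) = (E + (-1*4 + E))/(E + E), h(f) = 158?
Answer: 9743835713/813489 ≈ 11978.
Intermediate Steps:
n = -17851/6 (n = -⅓ + (⅙)*(-17849) = -⅓ - 17849/6 = -17851/6 ≈ -2975.2)
u(E) = 2 - (-4 + 2*E)/(2*E) (u(E) = 2 - (E + (-1*4 + E))/(E + E) = 2 - (E + (-4 + E))/(2*E) = 2 - (-4 + 2*E)*1/(2*E) = 2 - (-4 + 2*E)/(2*E))
(n + (14795 - 1/(-15496 + u(-70)))) + h(-54) = (-17851/6 + (14795 - 1/(-15496 + (2 - 70)/(-70)))) + 158 = (-17851/6 + (14795 - 1/(-15496 - 1/70*(-68)))) + 158 = (-17851/6 + (14795 - 1/(-15496 + 34/35))) + 158 = (-17851/6 + (14795 - 1/(-542326/35))) + 158 = (-17851/6 + (14795 - 1*(-35/542326))) + 158 = (-17851/6 + (14795 + 35/542326)) + 158 = (-17851/6 + 8023713205/542326) + 158 = 9615304451/813489 + 158 = 9743835713/813489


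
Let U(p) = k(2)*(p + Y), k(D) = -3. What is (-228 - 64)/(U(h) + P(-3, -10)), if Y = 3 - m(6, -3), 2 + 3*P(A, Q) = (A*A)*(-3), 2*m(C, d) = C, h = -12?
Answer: -876/79 ≈ -11.089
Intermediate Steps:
m(C, d) = C/2
P(A, Q) = -2/3 - A**2 (P(A, Q) = -2/3 + ((A*A)*(-3))/3 = -2/3 + (A**2*(-3))/3 = -2/3 + (-3*A**2)/3 = -2/3 - A**2)
Y = 0 (Y = 3 - 6/2 = 3 - 1*3 = 3 - 3 = 0)
U(p) = -3*p (U(p) = -3*(p + 0) = -3*p)
(-228 - 64)/(U(h) + P(-3, -10)) = (-228 - 64)/(-3*(-12) + (-2/3 - 1*(-3)**2)) = -292/(36 + (-2/3 - 1*9)) = -292/(36 + (-2/3 - 9)) = -292/(36 - 29/3) = -292/79/3 = -292*3/79 = -876/79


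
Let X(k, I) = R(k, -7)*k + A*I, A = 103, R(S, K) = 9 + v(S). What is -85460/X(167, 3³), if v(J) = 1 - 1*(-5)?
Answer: -42730/2643 ≈ -16.167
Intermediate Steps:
v(J) = 6 (v(J) = 1 + 5 = 6)
R(S, K) = 15 (R(S, K) = 9 + 6 = 15)
X(k, I) = 15*k + 103*I
-85460/X(167, 3³) = -85460/(15*167 + 103*3³) = -85460/(2505 + 103*27) = -85460/(2505 + 2781) = -85460/5286 = -85460*1/5286 = -42730/2643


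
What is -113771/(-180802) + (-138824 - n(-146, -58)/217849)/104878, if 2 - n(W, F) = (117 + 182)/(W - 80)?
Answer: -324145534388700821/466790105008666172 ≈ -0.69441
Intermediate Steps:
n(W, F) = 2 - 299/(-80 + W) (n(W, F) = 2 - (117 + 182)/(W - 80) = 2 - 299/(-80 + W))
-113771/(-180802) + (-138824 - n(-146, -58)/217849)/104878 = -113771/(-180802) + (-138824 - (-459 + 2*(-146))/(-80 - 146)/217849)/104878 = -113771*(-1/180802) + (-138824 - (-459 - 292)/(-226)/217849)*(1/104878) = 113771/180802 + (-138824 - (-1/226*(-751))/217849)*(1/104878) = 113771/180802 + (-138824 - 751/(226*217849))*(1/104878) = 113771/180802 + (-138824 - 1*751/49233874)*(1/104878) = 113771/180802 + (-138824 - 751/49233874)*(1/104878) = 113771/180802 - 6834843324927/49233874*1/104878 = 113771/180802 - 6834843324927/5163550237372 = -324145534388700821/466790105008666172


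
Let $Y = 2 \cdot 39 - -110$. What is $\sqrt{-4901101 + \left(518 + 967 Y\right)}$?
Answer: $i \sqrt{4718787} \approx 2172.3 i$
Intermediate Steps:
$Y = 188$ ($Y = 78 + 110 = 188$)
$\sqrt{-4901101 + \left(518 + 967 Y\right)} = \sqrt{-4901101 + \left(518 + 967 \cdot 188\right)} = \sqrt{-4901101 + \left(518 + 181796\right)} = \sqrt{-4901101 + 182314} = \sqrt{-4718787} = i \sqrt{4718787}$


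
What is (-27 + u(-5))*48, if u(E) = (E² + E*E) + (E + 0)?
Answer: 864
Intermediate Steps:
u(E) = E + 2*E² (u(E) = (E² + E²) + E = 2*E² + E = E + 2*E²)
(-27 + u(-5))*48 = (-27 - 5*(1 + 2*(-5)))*48 = (-27 - 5*(1 - 10))*48 = (-27 - 5*(-9))*48 = (-27 + 45)*48 = 18*48 = 864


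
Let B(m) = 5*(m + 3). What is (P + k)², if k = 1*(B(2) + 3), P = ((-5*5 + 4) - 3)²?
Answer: 364816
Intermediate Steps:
B(m) = 15 + 5*m (B(m) = 5*(3 + m) = 15 + 5*m)
P = 576 (P = ((-25 + 4) - 3)² = (-21 - 3)² = (-24)² = 576)
k = 28 (k = 1*((15 + 5*2) + 3) = 1*((15 + 10) + 3) = 1*(25 + 3) = 1*28 = 28)
(P + k)² = (576 + 28)² = 604² = 364816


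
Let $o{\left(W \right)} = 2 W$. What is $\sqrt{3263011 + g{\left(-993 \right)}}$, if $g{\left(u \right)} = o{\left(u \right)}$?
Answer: $5 \sqrt{130441} \approx 1805.8$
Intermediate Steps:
$g{\left(u \right)} = 2 u$
$\sqrt{3263011 + g{\left(-993 \right)}} = \sqrt{3263011 + 2 \left(-993\right)} = \sqrt{3263011 - 1986} = \sqrt{3261025} = 5 \sqrt{130441}$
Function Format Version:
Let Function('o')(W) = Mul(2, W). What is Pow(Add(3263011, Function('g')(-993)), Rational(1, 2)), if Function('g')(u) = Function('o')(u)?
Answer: Mul(5, Pow(130441, Rational(1, 2))) ≈ 1805.8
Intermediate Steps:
Function('g')(u) = Mul(2, u)
Pow(Add(3263011, Function('g')(-993)), Rational(1, 2)) = Pow(Add(3263011, Mul(2, -993)), Rational(1, 2)) = Pow(Add(3263011, -1986), Rational(1, 2)) = Pow(3261025, Rational(1, 2)) = Mul(5, Pow(130441, Rational(1, 2)))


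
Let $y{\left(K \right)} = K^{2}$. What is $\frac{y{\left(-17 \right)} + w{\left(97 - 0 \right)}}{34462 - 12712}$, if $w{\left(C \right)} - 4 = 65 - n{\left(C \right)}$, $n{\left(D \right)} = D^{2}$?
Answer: $- \frac{3017}{7250} \approx -0.41614$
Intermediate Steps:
$w{\left(C \right)} = 69 - C^{2}$ ($w{\left(C \right)} = 4 - \left(-65 + C^{2}\right) = 69 - C^{2}$)
$\frac{y{\left(-17 \right)} + w{\left(97 - 0 \right)}}{34462 - 12712} = \frac{\left(-17\right)^{2} + \left(69 - \left(97 - 0\right)^{2}\right)}{34462 - 12712} = \frac{289 + \left(69 - \left(97 + 0\right)^{2}\right)}{21750} = \left(289 + \left(69 - 97^{2}\right)\right) \frac{1}{21750} = \left(289 + \left(69 - 9409\right)\right) \frac{1}{21750} = \left(289 - 9340\right) \frac{1}{21750} = \left(-9051\right) \frac{1}{21750} = - \frac{3017}{7250}$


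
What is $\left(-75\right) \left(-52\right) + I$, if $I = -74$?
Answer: $3826$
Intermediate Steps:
$\left(-75\right) \left(-52\right) + I = \left(-75\right) \left(-52\right) - 74 = 3900 - 74 = 3826$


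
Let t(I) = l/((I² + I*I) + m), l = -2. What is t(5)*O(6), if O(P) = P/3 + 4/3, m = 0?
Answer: -2/15 ≈ -0.13333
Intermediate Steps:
O(P) = 4/3 + P/3 (O(P) = P*(⅓) + 4*(⅓) = P/3 + 4/3 = 4/3 + P/3)
t(I) = -1/I² (t(I) = -2/((I² + I*I) + 0) = -2/((I² + I²) + 0) = -2/(2*I² + 0) = -2*1/(2*I²) = -1/I²)
t(5)*O(6) = (-1/5²)*(4/3 + (⅓)*6) = (-1*1/25)*(4/3 + 2) = -1/25*10/3 = -2/15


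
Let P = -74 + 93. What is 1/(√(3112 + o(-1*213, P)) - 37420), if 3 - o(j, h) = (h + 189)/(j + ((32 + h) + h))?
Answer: -411620/15402786119 - 3*√41899/15402786119 ≈ -2.6764e-5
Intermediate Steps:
P = 19
o(j, h) = 3 - (189 + h)/(32 + j + 2*h) (o(j, h) = 3 - (h + 189)/(j + ((32 + h) + h)) = 3 - (189 + h)/(j + (32 + 2*h)) = 3 - (189 + h)/(32 + j + 2*h))
1/(√(3112 + o(-1*213, P)) - 37420) = 1/(√(3112 + (-93 + 3*(-1*213) + 5*19)/(32 - 1*213 + 2*19)) - 37420) = 1/(√(3112 + (-93 + 3*(-213) + 95)/(32 - 213 + 38)) - 37420) = 1/(√(3112 + (-93 - 639 + 95)/(-143)) - 37420) = 1/(√(3112 - 1/143*(-637)) - 37420) = 1/(√(3112 + 49/11) - 37420) = 1/(√(34281/11) - 37420) = 1/(3*√41899/11 - 37420) = 1/(-37420 + 3*√41899/11)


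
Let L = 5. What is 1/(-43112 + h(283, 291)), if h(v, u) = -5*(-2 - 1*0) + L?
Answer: -1/43097 ≈ -2.3203e-5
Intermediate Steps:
h(v, u) = 15 (h(v, u) = -5*(-2 - 1*0) + 5 = -5*(-2 + 0) + 5 = -5*(-2) + 5 = 10 + 5 = 15)
1/(-43112 + h(283, 291)) = 1/(-43112 + 15) = 1/(-43097) = -1/43097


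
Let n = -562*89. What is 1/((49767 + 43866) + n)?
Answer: 1/43615 ≈ 2.2928e-5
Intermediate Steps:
n = -50018
1/((49767 + 43866) + n) = 1/((49767 + 43866) - 50018) = 1/(93633 - 50018) = 1/43615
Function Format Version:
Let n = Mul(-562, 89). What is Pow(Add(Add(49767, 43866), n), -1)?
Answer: Rational(1, 43615) ≈ 2.2928e-5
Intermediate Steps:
n = -50018
Pow(Add(Add(49767, 43866), n), -1) = Pow(Add(Add(49767, 43866), -50018), -1) = Pow(Add(93633, -50018), -1) = Pow(43615, -1) = Rational(1, 43615)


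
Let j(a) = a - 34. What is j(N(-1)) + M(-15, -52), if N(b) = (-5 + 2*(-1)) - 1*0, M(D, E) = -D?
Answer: -26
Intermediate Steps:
N(b) = -7 (N(b) = (-5 - 2) + 0 = -7 + 0 = -7)
j(a) = -34 + a
j(N(-1)) + M(-15, -52) = (-34 - 7) - 1*(-15) = -41 + 15 = -26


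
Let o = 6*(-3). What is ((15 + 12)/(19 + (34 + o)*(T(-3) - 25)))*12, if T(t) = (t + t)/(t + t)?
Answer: -324/365 ≈ -0.88767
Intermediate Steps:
o = -18
T(t) = 1 (T(t) = (2*t)/((2*t)) = (2*t)*(1/(2*t)) = 1)
((15 + 12)/(19 + (34 + o)*(T(-3) - 25)))*12 = ((15 + 12)/(19 + (34 - 18)*(1 - 25)))*12 = (27/(19 + 16*(-24)))*12 = (27/(19 - 384))*12 = (27/(-365))*12 = (27*(-1/365))*12 = -27/365*12 = -324/365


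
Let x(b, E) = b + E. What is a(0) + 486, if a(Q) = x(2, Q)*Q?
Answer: 486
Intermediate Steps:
x(b, E) = E + b
a(Q) = Q*(2 + Q) (a(Q) = (Q + 2)*Q = (2 + Q)*Q = Q*(2 + Q))
a(0) + 486 = 0*(2 + 0) + 486 = 0*2 + 486 = 0 + 486 = 486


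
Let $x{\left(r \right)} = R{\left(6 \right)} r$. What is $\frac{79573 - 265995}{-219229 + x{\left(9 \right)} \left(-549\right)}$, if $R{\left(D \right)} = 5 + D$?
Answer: $\frac{93211}{136790} \approx 0.68142$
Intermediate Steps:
$x{\left(r \right)} = 11 r$ ($x{\left(r \right)} = \left(5 + 6\right) r = 11 r$)
$\frac{79573 - 265995}{-219229 + x{\left(9 \right)} \left(-549\right)} = \frac{79573 - 265995}{-219229 + 11 \cdot 9 \left(-549\right)} = - \frac{186422}{-219229 + 99 \left(-549\right)} = - \frac{186422}{-219229 - 54351} = - \frac{186422}{-273580} = \left(-186422\right) \left(- \frac{1}{273580}\right) = \frac{93211}{136790}$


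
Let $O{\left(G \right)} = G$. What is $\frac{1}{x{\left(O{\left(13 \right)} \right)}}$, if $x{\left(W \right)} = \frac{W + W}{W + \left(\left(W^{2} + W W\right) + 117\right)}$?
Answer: $18$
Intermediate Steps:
$x{\left(W \right)} = \frac{2 W}{117 + W + 2 W^{2}}$ ($x{\left(W \right)} = \frac{2 W}{W + \left(\left(W^{2} + W^{2}\right) + 117\right)} = \frac{2 W}{W + \left(2 W^{2} + 117\right)} = \frac{2 W}{W + \left(117 + 2 W^{2}\right)} = \frac{2 W}{117 + W + 2 W^{2}}$)
$\frac{1}{x{\left(O{\left(13 \right)} \right)}} = \frac{1}{2 \cdot 13 \frac{1}{117 + 13 + 2 \cdot 13^{2}}} = \frac{1}{2 \cdot 13 \frac{1}{117 + 13 + 2 \cdot 169}} = \frac{1}{2 \cdot 13 \frac{1}{117 + 13 + 338}} = \frac{1}{2 \cdot 13 \cdot \frac{1}{468}} = \frac{1}{\frac{1}{18}} = 18$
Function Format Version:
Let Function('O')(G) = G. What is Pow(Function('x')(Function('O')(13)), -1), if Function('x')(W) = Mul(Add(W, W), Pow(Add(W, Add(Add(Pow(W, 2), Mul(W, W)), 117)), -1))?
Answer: 18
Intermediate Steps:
Function('x')(W) = Mul(2, W, Pow(Add(117, W, Mul(2, Pow(W, 2))), -1)) (Function('x')(W) = Mul(Mul(2, W), Pow(Add(W, Add(Add(Pow(W, 2), Pow(W, 2)), 117)), -1)) = Mul(Mul(2, W), Pow(Add(W, Add(Mul(2, Pow(W, 2)), 117)), -1)) = Mul(Mul(2, W), Pow(Add(W, Add(117, Mul(2, Pow(W, 2)))), -1)) = Mul(Mul(2, W), Pow(Add(117, W, Mul(2, Pow(W, 2))), -1)) = Mul(2, W, Pow(Add(117, W, Mul(2, Pow(W, 2))), -1)))
Pow(Function('x')(Function('O')(13)), -1) = Pow(Mul(2, 13, Pow(Add(117, 13, Mul(2, Pow(13, 2))), -1)), -1) = Pow(Mul(2, 13, Pow(Add(117, 13, Mul(2, 169)), -1)), -1) = Pow(Mul(2, 13, Pow(Add(117, 13, 338), -1)), -1) = Pow(Mul(2, 13, Pow(468, -1)), -1) = Pow(Mul(2, 13, Rational(1, 468)), -1) = Pow(Rational(1, 18), -1) = 18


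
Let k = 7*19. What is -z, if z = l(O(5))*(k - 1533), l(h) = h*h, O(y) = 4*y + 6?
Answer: 946400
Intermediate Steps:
O(y) = 6 + 4*y
l(h) = h²
k = 133
z = -946400 (z = (6 + 4*5)²*(133 - 1533) = (6 + 20)²*(-1400) = 26²*(-1400) = 676*(-1400) = -946400)
-z = -1*(-946400) = 946400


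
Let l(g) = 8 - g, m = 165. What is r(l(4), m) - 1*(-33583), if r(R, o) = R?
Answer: 33587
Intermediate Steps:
r(l(4), m) - 1*(-33583) = (8 - 1*4) - 1*(-33583) = (8 - 4) + 33583 = 4 + 33583 = 33587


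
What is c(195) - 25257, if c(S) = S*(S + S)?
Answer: 50793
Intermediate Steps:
c(S) = 2*S² (c(S) = S*(2*S) = 2*S²)
c(195) - 25257 = 2*195² - 25257 = 2*38025 - 25257 = 76050 - 25257 = 50793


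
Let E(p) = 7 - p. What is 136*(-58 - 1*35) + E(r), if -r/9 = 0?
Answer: -12641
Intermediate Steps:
r = 0 (r = -9*0 = 0)
136*(-58 - 1*35) + E(r) = 136*(-58 - 1*35) + (7 - 1*0) = 136*(-58 - 35) + (7 + 0) = 136*(-93) + 7 = -12648 + 7 = -12641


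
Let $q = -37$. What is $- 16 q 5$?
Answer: $2960$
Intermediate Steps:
$- 16 q 5 = \left(-16\right) \left(-37\right) 5 = 592 \cdot 5 = 2960$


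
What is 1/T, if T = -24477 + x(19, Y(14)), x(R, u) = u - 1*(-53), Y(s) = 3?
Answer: -1/24421 ≈ -4.0948e-5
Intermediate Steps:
x(R, u) = 53 + u (x(R, u) = u + 53 = 53 + u)
T = -24421 (T = -24477 + (53 + 3) = -24477 + 56 = -24421)
1/T = 1/(-24421) = -1/24421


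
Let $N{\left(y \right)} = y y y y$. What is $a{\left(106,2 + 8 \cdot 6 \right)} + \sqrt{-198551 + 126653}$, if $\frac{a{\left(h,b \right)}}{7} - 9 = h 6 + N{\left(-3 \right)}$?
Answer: $5082 + i \sqrt{71898} \approx 5082.0 + 268.14 i$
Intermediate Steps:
$N{\left(y \right)} = y^{4}$ ($N{\left(y \right)} = y y^{2} y = y^{3} y = y^{4}$)
$a{\left(h,b \right)} = 630 + 42 h$ ($a{\left(h,b \right)} = 63 + 7 \left(h 6 + \left(-3\right)^{4}\right) = 63 + 7 \left(6 h + 81\right) = 63 + 7 \left(81 + 6 h\right) = 63 + \left(567 + 42 h\right) = 630 + 42 h$)
$a{\left(106,2 + 8 \cdot 6 \right)} + \sqrt{-198551 + 126653} = \left(630 + 42 \cdot 106\right) + \sqrt{-198551 + 126653} = \left(630 + 4452\right) + \sqrt{-71898} = 5082 + i \sqrt{71898}$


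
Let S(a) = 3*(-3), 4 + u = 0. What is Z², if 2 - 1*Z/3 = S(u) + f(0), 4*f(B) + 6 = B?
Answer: 5625/4 ≈ 1406.3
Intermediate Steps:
u = -4 (u = -4 + 0 = -4)
S(a) = -9
f(B) = -3/2 + B/4
Z = 75/2 (Z = 6 - 3*(-9 + (-3/2 + (¼)*0)) = 6 - 3*(-9 + (-3/2 + 0)) = 6 - 3*(-9 - 3/2) = 6 - 3*(-21/2) = 6 + 63/2 = 75/2 ≈ 37.500)
Z² = (75/2)² = 5625/4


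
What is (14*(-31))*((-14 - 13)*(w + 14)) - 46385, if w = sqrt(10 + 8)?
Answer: 117667 + 35154*sqrt(2) ≈ 1.6738e+5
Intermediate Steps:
w = 3*sqrt(2) (w = sqrt(18) = 3*sqrt(2) ≈ 4.2426)
(14*(-31))*((-14 - 13)*(w + 14)) - 46385 = (14*(-31))*((-14 - 13)*(3*sqrt(2) + 14)) - 46385 = -(-11718)*(14 + 3*sqrt(2)) - 46385 = -434*(-378 - 81*sqrt(2)) - 46385 = (164052 + 35154*sqrt(2)) - 46385 = 117667 + 35154*sqrt(2)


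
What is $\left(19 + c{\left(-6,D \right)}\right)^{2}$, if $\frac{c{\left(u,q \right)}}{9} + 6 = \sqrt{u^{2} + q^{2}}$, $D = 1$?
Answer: $4222 - 630 \sqrt{37} \approx 389.86$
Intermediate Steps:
$c{\left(u,q \right)} = -54 + 9 \sqrt{q^{2} + u^{2}}$ ($c{\left(u,q \right)} = -54 + 9 \sqrt{u^{2} + q^{2}} = -54 + 9 \sqrt{q^{2} + u^{2}}$)
$\left(19 + c{\left(-6,D \right)}\right)^{2} = \left(19 - \left(54 - 9 \sqrt{1^{2} + \left(-6\right)^{2}}\right)\right)^{2} = \left(19 - \left(54 - 9 \sqrt{1 + 36}\right)\right)^{2} = \left(19 - \left(54 - 9 \sqrt{37}\right)\right)^{2} = \left(-35 + 9 \sqrt{37}\right)^{2}$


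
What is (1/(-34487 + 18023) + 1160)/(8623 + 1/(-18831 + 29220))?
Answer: 66137201657/491638901824 ≈ 0.13452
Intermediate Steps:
(1/(-34487 + 18023) + 1160)/(8623 + 1/(-18831 + 29220)) = (1/(-16464) + 1160)/(8623 + 1/10389) = (-1/16464 + 1160)/(8623 + 1/10389) = 19098239/(16464*(89584348/10389)) = (19098239/16464)*(10389/89584348) = 66137201657/491638901824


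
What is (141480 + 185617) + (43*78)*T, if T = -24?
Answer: 246601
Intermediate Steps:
(141480 + 185617) + (43*78)*T = (141480 + 185617) + (43*78)*(-24) = 327097 + 3354*(-24) = 327097 - 80496 = 246601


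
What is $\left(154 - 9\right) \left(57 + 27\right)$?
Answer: $12180$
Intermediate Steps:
$\left(154 - 9\right) \left(57 + 27\right) = 145 \cdot 84 = 12180$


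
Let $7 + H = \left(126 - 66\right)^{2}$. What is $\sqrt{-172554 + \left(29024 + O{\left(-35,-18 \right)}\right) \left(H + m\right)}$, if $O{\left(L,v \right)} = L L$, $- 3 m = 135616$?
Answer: $45 i \sqrt{621681} \approx 35481.0 i$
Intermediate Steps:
$m = - \frac{135616}{3}$ ($m = \left(- \frac{1}{3}\right) 135616 = - \frac{135616}{3} \approx -45205.0$)
$O{\left(L,v \right)} = L^{2}$
$H = 3593$ ($H = -7 + \left(126 - 66\right)^{2} = -7 + 60^{2} = -7 + 3600 = 3593$)
$\sqrt{-172554 + \left(29024 + O{\left(-35,-18 \right)}\right) \left(H + m\right)} = \sqrt{-172554 + \left(29024 + \left(-35\right)^{2}\right) \left(3593 - \frac{135616}{3}\right)} = \sqrt{-172554 + \left(29024 + 1225\right) \left(- \frac{124837}{3}\right)} = \sqrt{-172554 + 30249 \left(- \frac{124837}{3}\right)} = \sqrt{-172554 - 1258731471} = \sqrt{-1258904025} = 45 i \sqrt{621681}$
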